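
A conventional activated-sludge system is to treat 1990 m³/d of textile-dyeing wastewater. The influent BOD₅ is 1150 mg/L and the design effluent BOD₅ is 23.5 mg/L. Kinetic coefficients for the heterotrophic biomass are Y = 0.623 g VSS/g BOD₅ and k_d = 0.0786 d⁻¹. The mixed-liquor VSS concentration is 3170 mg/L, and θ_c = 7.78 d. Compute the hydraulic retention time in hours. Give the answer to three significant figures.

τ ≈ 25.7 h

Rearranging the biomass balance for a CMAS with decay, V = Y·Q·ΔS·θ_c / [X·(1+k_d θ_c)] = 0.623 × 1990 × (1150 − 23.5) × 7.78 / [3170 × (1 + 0.0786 × 7.78)] = 1.09×10^7 / 5108 = 2127 m³.
Hydraulic retention time τ = V/Q = 2127 / 1990 = 1.069 d = 25.65 h.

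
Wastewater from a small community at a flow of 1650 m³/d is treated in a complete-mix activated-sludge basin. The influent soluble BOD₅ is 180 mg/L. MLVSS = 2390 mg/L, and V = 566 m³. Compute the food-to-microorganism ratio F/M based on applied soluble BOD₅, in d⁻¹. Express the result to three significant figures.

F/M ≈ 0.220 d⁻¹

F/M = Q·S₀ / (V·X) = 1650 × 180 / (566.0 × 2390) = 0.2196 g soluble BOD₅·(g VSS·d)⁻¹.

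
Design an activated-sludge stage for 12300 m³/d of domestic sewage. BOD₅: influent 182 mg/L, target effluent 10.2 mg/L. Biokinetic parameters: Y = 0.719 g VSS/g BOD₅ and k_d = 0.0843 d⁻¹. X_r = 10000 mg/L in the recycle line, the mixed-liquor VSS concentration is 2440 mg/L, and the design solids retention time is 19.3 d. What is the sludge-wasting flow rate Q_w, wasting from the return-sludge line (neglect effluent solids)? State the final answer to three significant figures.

Q_w ≈ 57.8 m³/d

Steady-state biomass mass balance: V·X·(1 + k_d·θ_c) = Y·Q·(S₀ − S)·θ_c, so V = 0.719 × 12300 × (182 − 10.2) × 19.3 / [2440 × (1 + 0.0843 × 19.3)] = 2.93×10^7 / 6410 = 4575 m³.
Wasting from the return line (neglecting effluent solids): Q_w = V·X / (θ_c·X_r) = 4575 × 2440 / (19.3 × 10000) = 57.84 m³/d.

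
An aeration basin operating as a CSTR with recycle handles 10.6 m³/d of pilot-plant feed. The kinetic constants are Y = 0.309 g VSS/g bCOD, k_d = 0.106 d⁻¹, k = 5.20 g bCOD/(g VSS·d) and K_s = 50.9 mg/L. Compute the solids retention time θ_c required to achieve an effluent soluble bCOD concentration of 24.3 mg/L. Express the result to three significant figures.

θ_c ≈ 2.42 d

Specific growth rate at S = 24.3 mg/L: μ = YkS/(K_s+S) = 0.309·5.20·24.3/(50.9+24.3) = 0.5192 d⁻¹.
1/θ_c = 0.5192 − 0.106 = 0.4132 d⁻¹, so θ_c = 2.420 d.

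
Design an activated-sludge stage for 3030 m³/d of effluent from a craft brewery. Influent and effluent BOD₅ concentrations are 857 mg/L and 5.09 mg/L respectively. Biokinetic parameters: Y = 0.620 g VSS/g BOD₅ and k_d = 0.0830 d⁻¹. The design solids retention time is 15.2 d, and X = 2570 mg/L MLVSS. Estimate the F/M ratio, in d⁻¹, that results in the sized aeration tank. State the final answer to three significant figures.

From the SRT design equation V = Y Q (S₀−S) θ_c / [X (1 + k_d θ_c)] = 0.620 × 3030 × (857 − 5.09) × 15.2 / [2570 × (1 + 0.0830 × 15.2)] = 2.43×10^7 / 5812 = 4185 m³.
F/M = applied load / biomass = Q·S₀/(V·X) = 3030 × 857 / (4185 × 2570) = 0.2414 d⁻¹.

F/M ≈ 0.241 d⁻¹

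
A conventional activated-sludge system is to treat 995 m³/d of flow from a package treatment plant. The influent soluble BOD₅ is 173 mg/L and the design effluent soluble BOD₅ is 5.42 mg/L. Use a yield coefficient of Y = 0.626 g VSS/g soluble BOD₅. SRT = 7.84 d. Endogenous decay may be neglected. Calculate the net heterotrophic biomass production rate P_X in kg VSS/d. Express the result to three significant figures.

With endogenous decay neglected, the observed yield equals the true yield: Y_obs = Y = 0.626 g VSS/g soluble BOD₅.
Substrate removed = Q·(S₀ − S) = 995 m³/d × (173 − 5.42) g/m³ = 1.67×10^5 g/d = 166.7 kg/d.
P_X = Y_obs · Q(S₀ − S) = 0.6260 × 166.7 = 104.4 kg VSS/d.

P_X ≈ 104 kg VSS/d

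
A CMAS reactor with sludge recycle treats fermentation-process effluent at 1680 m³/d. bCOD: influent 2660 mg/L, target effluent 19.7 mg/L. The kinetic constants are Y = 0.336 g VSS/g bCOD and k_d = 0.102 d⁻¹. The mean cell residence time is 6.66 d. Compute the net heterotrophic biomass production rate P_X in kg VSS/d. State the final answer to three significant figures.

The observed yield is Y_obs = Y/(1 + k_d·θ_c) = 0.336 / (1 + 0.102 × 6.66) = 0.336 / 1.679 = 0.2001 g VSS per g bCOD removed.
Substrate removed = Q·(S₀ − S) = 1680 m³/d × (2660 − 19.7) g/m³ = 4.44×10^6 g/d = 4436 kg/d.
Biomass produced: P_X = Y_obs·Q·ΔS = 0.2001 × 4436 ≈ 887.5 kg VSS/d.

P_X ≈ 888 kg VSS/d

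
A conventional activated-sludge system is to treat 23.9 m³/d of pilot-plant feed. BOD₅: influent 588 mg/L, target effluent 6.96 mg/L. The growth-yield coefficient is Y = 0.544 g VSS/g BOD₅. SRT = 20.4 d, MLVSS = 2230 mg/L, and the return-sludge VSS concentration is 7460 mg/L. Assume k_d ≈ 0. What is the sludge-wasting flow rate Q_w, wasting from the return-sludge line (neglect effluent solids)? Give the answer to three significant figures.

V·X = Y·Q·ΔS·θ_c gives V = 0.544 × 23.9 × (588 − 6.96) × 20.4 / 2230 = 69.11 m³.
θ_c = V·X/(Q_w·X_r) when wasting from the recycle, so Q_w = V·X/(θ_c·X_r) = 69.11 × 2230 / (20.4 × 7460) = 1.013 m³/d.

Q_w ≈ 1.01 m³/d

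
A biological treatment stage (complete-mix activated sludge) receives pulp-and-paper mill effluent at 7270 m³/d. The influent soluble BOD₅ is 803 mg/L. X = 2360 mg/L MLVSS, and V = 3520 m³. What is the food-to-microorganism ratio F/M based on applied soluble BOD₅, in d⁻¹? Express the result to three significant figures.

F/M ≈ 0.703 d⁻¹

Food-to-microorganism ratio F/M = Q S₀ / (V X) = 7270 × 803 / (3520 × 2360) = 0.7027 d⁻¹.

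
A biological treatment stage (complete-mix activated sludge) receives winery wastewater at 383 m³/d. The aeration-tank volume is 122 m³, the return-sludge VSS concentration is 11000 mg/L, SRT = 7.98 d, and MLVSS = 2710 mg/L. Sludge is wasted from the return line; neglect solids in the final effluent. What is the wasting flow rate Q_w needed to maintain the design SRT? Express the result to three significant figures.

Q_w ≈ 3.77 m³/d

θ_c = V·X/(Q_w·X_r) when wasting from the recycle, so Q_w = V·X/(θ_c·X_r) = 122.0 × 2710 / (7.98 × 11000) = 3.766 m³/d.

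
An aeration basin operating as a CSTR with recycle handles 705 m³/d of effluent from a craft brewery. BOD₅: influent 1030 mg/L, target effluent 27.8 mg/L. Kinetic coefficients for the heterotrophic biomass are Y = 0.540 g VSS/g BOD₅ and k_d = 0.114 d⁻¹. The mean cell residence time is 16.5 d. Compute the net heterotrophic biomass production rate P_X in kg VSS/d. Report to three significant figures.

Y_obs = Y / (1 + k_d θ_c) = 0.540 / (1 + 0.114 × 16.5) = 0.540 / 2.881 = 0.1874.
Substrate removed = Q·(S₀ − S) = 705 m³/d × (1030 − 27.8) g/m³ = 7.07×10^5 g/d = 706.6 kg/d.
Biomass produced: P_X = Y_obs·Q·ΔS = 0.1874 × 706.6 ≈ 132.4 kg VSS/d.

P_X ≈ 132 kg VSS/d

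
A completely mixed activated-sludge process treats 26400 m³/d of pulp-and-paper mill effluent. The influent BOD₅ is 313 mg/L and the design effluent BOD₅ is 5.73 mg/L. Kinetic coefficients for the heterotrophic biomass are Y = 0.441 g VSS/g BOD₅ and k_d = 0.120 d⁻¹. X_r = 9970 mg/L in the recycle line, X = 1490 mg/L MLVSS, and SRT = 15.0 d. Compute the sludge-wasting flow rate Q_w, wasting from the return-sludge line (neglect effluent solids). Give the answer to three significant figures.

Steady-state biomass mass balance: V·X·(1 + k_d·θ_c) = Y·Q·(S₀ − S)·θ_c, so V = 0.441 × 26400 × (313 − 5.73) × 15.0 / [1490 × (1 + 0.120 × 15.0)] = 5.37×10^7 / 4172 = 12862 m³.
Q_w = (V·X)/(θ_c X_r) = 12862 × 1490 / (15.0 × 9970) = 128.1 m³/d.

Q_w ≈ 128 m³/d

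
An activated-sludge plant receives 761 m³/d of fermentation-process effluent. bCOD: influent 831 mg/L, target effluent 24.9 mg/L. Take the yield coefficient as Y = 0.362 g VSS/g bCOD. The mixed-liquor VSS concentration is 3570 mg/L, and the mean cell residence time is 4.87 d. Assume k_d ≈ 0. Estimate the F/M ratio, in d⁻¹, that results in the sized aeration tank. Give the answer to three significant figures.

F/M ≈ 0.585 d⁻¹

With k_d = 0 the design equation reduces to V = Y Q (S₀−S) θ_c / X = 0.362 × 761 × (831 − 24.9) × 4.87 / 3570 = 302.9 m³.
F/M = Q·S₀ / (V·X) = 761 × 831 / (302.9 × 3570) = 0.5848 g bCOD·(g VSS·d)⁻¹.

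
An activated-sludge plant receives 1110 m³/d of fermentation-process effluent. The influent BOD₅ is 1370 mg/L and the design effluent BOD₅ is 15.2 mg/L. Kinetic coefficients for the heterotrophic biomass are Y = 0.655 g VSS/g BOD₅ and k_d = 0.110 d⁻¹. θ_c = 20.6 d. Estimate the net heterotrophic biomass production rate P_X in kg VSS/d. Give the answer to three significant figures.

P_X ≈ 302 kg VSS/d

Correct the yield for decay: Y_obs = Y/(1 + k_d θ_c) = 0.655 / (1 + 0.110 × 20.6) = 0.655 / 3.266 = 0.2006.
ΔS = 1370 − 15.2 = 1355 mg/L, so the substrate removal rate is 1110 × 1355/1000 = 1504 kg BOD₅/d.
Biomass produced: P_X = Y_obs·Q·ΔS = 0.2006 × 1504 ≈ 301.6 kg VSS/d.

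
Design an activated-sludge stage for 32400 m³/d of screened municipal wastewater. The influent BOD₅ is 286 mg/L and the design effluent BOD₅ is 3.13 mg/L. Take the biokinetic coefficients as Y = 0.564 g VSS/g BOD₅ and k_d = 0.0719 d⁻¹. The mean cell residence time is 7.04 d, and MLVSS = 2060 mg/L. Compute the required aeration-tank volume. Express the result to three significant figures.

Steady-state biomass mass balance: V·X·(1 + k_d·θ_c) = Y·Q·(S₀ − S)·θ_c, so V = 0.564 × 32400 × (286 − 3.13) × 7.04 / [2060 × (1 + 0.0719 × 7.04)] = 3.64×10^7 / 3103 = 11728 m³.

V ≈ 11700 m³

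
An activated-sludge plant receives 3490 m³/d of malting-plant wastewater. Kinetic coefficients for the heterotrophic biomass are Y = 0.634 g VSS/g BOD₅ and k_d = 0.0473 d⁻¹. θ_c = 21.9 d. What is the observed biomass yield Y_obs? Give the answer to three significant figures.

Y_obs ≈ 0.311 g VSS/g BOD₅

Correct the yield for decay: Y_obs = Y/(1 + k_d θ_c) = 0.634 / (1 + 0.0473 × 21.9) = 0.634 / 2.036 = 0.3114.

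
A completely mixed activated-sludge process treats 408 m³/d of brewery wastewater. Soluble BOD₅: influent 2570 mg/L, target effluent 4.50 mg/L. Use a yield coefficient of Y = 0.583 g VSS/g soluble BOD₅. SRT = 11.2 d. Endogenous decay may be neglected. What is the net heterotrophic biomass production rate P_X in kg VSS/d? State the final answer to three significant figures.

P_X ≈ 610 kg VSS/d

No decay correction is needed, so Y_obs = Y = 0.583.
Mass of soluble BOD₅ removed per day: Q(S₀ − S) = 408 × 2566 g/m³ = 1047 kg/d.
Net biomass production P_X = Y_obs × Q·(S₀ − S) = 0.5830 × 1047 = 610.2 kg VSS/d.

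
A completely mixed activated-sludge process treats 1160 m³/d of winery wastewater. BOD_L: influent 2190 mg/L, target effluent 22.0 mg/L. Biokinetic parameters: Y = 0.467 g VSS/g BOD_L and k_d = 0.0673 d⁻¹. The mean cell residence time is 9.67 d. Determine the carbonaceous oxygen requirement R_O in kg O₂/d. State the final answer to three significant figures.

R_O ≈ 1500 kg O₂/d

Observed yield with endogenous decay: Y_obs = Y / (1 + k_d·θ_c) = 0.467 / (1 + 0.0673 × 9.67) = 0.467 / 1.651 = 0.2829 g VSS/g BOD_L.
Q·(S₀ − S) = 1160 × (2190 − 22.0) × 10⁻³ = 2515 kg/d removed.
Biomass synthesised: P_X = Y_obs × 2515 = 711.4 kg VSS/d.
R_O = Q·(S₀ − S) − 1.42·P_X = 2515 − 1.42 × 711.4 = 1505 kg O₂/d.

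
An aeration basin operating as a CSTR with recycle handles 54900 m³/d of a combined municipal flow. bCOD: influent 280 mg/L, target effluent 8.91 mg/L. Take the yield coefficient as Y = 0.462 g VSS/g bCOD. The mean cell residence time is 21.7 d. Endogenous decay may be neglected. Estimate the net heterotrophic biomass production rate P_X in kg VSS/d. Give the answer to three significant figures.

No decay correction is needed, so Y_obs = Y = 0.462.
Q·(S₀ − S) = 54900 × (280 − 8.91) × 10⁻³ = 14883 kg/d removed.
So the net sludge growth is P_X = 0.4620 × 14883 = 6876 kg VSS/d.

P_X ≈ 6880 kg VSS/d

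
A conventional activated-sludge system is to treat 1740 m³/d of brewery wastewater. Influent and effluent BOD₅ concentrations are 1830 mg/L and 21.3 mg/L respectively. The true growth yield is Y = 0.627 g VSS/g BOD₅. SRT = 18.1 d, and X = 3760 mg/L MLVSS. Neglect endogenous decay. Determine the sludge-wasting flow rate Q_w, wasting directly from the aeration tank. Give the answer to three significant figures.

With k_d = 0 the design equation reduces to V = Y Q (S₀−S) θ_c / X = 0.627 × 1740 × (1830 − 21.3) × 18.1 / 3760 = 9499 m³.
For wasting at MLVSS concentration, Q_w = V/θ_c = 9499/18.1 = 524.8 m³/d.

Q_w ≈ 525 m³/d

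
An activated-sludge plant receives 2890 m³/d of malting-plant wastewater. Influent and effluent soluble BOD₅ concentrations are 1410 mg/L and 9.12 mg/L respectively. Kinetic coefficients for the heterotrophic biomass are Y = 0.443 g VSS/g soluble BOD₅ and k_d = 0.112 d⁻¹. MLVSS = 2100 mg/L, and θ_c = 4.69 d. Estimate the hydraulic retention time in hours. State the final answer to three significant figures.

Rearranging the biomass balance for a CMAS with decay, V = Y·Q·ΔS·θ_c / [X·(1+k_d θ_c)] = 0.443 × 2890 × (1410 − 9.12) × 4.69 / [2100 × (1 + 0.112 × 4.69)] = 8.41×10^6 / 3203 = 2626 m³.
HRT = V/Q = 2626 m³ / 2890 m³·d⁻¹ = 0.9087 d × 24 = 21.81 h.

τ ≈ 21.8 h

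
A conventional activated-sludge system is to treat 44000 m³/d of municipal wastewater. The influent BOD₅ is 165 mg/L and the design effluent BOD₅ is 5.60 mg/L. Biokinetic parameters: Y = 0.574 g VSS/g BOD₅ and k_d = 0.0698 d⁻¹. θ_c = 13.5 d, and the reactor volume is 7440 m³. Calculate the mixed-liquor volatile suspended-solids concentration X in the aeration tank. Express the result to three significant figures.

From V·X·(1 + k_d·θ_c) = Y·Q·(S₀ − S)·θ_c: X = 0.574 × 44000 × (165 − 5.60) × 13.5 / [7440 × (1 + 0.0698 × 13.5)] = 3761 mg/L.

X ≈ 3760 mg/L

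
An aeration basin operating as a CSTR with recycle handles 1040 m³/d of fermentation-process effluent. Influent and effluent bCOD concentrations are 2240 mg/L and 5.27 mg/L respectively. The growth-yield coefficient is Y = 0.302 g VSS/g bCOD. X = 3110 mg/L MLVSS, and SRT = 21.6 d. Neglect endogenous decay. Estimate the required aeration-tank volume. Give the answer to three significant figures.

V ≈ 4870 m³

Biomass mass balance (decay neglected): V·X = Y·Q·(S₀ − S)·θ_c, so V = 0.302 × 1040 × (2240 − 5.27) × 21.6 / 3110 = 4875 m³.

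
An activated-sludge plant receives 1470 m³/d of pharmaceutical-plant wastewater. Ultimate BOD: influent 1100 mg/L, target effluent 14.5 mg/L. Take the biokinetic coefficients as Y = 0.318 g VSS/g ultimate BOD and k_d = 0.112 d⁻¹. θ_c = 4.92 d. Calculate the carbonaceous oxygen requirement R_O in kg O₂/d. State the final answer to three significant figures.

R_O ≈ 1130 kg O₂/d

Y_obs = Y / (1 + k_d θ_c) = 0.318 / (1 + 0.112 × 4.92) = 0.318 / 1.551 = 0.2050.
Substrate removed = Q·(S₀ − S) = 1470 m³/d × (1100 − 14.5) g/m³ = 1.6×10^6 g/d = 1596 kg/d.
Net sludge production P_X = 0.2050 × 1596 = 327.2 kg VSS/d.
Carbonaceous O₂ demand = substrate oxidised − cell-mass equivalent = 1596 − 1.42 × 327.2 = 1131 kg O₂/d.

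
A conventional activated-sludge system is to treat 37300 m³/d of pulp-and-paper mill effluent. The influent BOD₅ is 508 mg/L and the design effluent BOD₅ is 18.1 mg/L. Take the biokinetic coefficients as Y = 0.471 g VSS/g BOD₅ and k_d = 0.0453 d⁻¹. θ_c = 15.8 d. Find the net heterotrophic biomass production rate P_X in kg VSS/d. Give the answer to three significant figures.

P_X ≈ 5020 kg VSS/d

Y_obs = Y / (1 + k_d θ_c) = 0.471 / (1 + 0.0453 × 15.8) = 0.471 / 1.716 = 0.2745.
ΔS = 508 − 18.1 = 489.9 mg/L, so the substrate removal rate is 37300 × 489.9/1000 = 18273 kg BOD₅/d.
Biomass produced: P_X = Y_obs·Q·ΔS = 0.2745 × 18273 ≈ 5016 kg VSS/d.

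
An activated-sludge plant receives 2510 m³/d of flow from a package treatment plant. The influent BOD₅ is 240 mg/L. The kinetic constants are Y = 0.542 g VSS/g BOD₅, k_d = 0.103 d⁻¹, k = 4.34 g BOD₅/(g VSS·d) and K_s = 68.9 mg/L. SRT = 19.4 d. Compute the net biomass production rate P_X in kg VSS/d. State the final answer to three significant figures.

Effluent substrate depends only on kinetics and SRT: S = K_s(1 + k_d θ_c) / [θ_c(Yk − k_d) − 1] = 68.9 × (1 + 0.103 × 19.4) / [19.4 × (0.542 × 4.34 − 0.103) − 1] = 206.6 / 42.64 = 4.845 mg/L.
Y_obs = Y / (1 + k_d θ_c) = 0.542 / (1 + 0.103 × 19.4) = 0.542 / 2.998 = 0.1808.
Mass of BOD₅ removed per day: Q(S₀ − S) = 2510 × 235.2 g/m³ = 590.2 kg/d.
Biomass produced: P_X = Y_obs·Q·ΔS = 0.1808 × 590.2 ≈ 106.7 kg VSS/d.

P_X ≈ 107 kg VSS/d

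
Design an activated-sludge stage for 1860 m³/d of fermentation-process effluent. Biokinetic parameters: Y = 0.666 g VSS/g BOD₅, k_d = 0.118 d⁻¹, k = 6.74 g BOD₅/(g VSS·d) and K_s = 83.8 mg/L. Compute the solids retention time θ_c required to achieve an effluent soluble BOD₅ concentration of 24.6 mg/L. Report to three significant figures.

From 1/θ_c = Y·k·S/(K_s + S) − k_d: Y·k·S/(K_s+S) = 0.666 × 6.74 × 24.6 / (83.8 + 24.6) = 1.019 d⁻¹.
1/θ_c = 1.019 − 0.118 = 0.9007 d⁻¹, so θ_c = 1.110 d.

θ_c ≈ 1.11 d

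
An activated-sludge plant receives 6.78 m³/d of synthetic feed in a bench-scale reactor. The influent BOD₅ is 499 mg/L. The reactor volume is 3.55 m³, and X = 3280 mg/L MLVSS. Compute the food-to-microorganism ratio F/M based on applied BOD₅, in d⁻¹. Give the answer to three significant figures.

F/M ≈ 0.291 d⁻¹

F/M = applied load / biomass = Q·S₀/(V·X) = 6.78 × 499 / (3.550 × 3280) = 0.2906 d⁻¹.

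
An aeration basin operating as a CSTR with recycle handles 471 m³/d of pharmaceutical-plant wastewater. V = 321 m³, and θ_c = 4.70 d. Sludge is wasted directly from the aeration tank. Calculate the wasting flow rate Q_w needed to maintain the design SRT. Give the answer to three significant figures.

For wasting at MLVSS concentration, Q_w = V/θ_c = 321.0/4.70 = 68.30 m³/d.

Q_w ≈ 68.3 m³/d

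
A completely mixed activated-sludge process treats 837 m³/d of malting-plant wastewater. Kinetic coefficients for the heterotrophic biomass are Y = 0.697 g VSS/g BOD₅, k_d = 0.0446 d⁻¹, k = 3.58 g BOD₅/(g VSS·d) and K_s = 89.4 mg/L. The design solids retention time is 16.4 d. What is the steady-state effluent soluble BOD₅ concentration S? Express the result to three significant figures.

S ≈ 3.95 mg/L

Effluent substrate depends only on kinetics and SRT: S = K_s(1 + k_d θ_c) / [θ_c(Yk − k_d) − 1] = 89.4 × (1 + 0.0446 × 16.4) / [16.4 × (0.697 × 3.58 − 0.0446) − 1] = 154.8 / 39.19 = 3.950 mg/L.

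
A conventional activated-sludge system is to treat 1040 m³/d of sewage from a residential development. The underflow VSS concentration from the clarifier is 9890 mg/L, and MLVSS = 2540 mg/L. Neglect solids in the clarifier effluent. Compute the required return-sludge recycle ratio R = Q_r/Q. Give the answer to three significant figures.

R = Q_r/Q = X/(X_r − X) = 2540 / (9890 − 2540) = 0.3456.

R ≈ 0.346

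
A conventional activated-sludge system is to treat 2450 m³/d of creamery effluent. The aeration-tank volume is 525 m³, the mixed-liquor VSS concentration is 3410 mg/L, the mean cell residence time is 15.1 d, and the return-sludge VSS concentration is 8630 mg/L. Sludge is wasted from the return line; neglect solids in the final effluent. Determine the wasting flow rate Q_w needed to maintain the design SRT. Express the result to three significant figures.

Wasting from the return line (neglecting effluent solids): Q_w = V·X / (θ_c·X_r) = 525.0 × 3410 / (15.1 × 8630) = 13.74 m³/d.

Q_w ≈ 13.7 m³/d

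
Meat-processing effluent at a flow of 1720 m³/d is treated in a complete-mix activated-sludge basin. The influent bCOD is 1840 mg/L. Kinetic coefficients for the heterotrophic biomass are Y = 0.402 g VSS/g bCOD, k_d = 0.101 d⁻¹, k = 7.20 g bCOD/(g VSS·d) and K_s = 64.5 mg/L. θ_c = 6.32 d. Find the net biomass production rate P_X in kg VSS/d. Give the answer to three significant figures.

P_X ≈ 774 kg VSS/d

From the Monod/SRT balance for a CMAS, S = K_s·(1+k_d θ_c)/[θ_c·(Y k − k_d) − 1] = 64.5 × (1 + 0.101 × 6.32) / [6.32 × (0.402 × 7.20 − 0.101) − 1] = 105.7 / 16.65 = 6.345 mg/L.
Observed yield with endogenous decay: Y_obs = Y / (1 + k_d·θ_c) = 0.402 / (1 + 0.101 × 6.32) = 0.402 / 1.638 = 0.2454 g VSS/g bCOD.
ΔS = 1840 − 6.35 = 1834 mg/L, so the substrate removal rate is 1720 × 1834/1000 = 3154 kg bCOD/d.
Biomass produced: P_X = Y_obs·Q·ΔS = 0.2454 × 3154 ≈ 773.9 kg VSS/d.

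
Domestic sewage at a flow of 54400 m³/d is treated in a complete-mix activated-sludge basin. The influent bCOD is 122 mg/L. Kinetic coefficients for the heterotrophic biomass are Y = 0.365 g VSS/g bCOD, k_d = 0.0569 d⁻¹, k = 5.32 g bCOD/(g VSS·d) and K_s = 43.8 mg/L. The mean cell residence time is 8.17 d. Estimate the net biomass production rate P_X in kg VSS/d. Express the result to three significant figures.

P_X ≈ 1590 kg VSS/d

For a completely mixed reactor with recycle the Lawrence–McCarty relation gives S = K_s·(1 + k_d·θ_c) / [θ_c·(Y·k − k_d) − 1] = 43.8 × (1 + 0.0569 × 8.17) / [8.17 × (0.365 × 5.32 − 0.0569) − 1] = 64.16 / 14.40 = 4.456 mg/L.
Correct the yield for decay: Y_obs = Y/(1 + k_d θ_c) = 0.365 / (1 + 0.0569 × 8.17) = 0.365 / 1.465 = 0.2492.
Substrate removed = Q·(S₀ − S) = 54400 m³/d × (122 − 4.46) g/m³ = 6.39×10^6 g/d = 6394 kg/d.
P_X = Y_obs · Q(S₀ − S) = 0.2492 × 6394 = 1593 kg VSS/d.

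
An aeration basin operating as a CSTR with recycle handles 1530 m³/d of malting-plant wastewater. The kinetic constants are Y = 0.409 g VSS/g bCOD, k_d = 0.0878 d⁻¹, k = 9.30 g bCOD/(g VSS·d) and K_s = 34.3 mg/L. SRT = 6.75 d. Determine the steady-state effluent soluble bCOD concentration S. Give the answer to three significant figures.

S ≈ 2.27 mg/L

For a completely mixed reactor with recycle the Lawrence–McCarty relation gives S = K_s·(1 + k_d·θ_c) / [θ_c·(Y·k − k_d) − 1] = 34.3 × (1 + 0.0878 × 6.75) / [6.75 × (0.409 × 9.30 − 0.0878) − 1] = 54.63 / 24.08 = 2.268 mg/L.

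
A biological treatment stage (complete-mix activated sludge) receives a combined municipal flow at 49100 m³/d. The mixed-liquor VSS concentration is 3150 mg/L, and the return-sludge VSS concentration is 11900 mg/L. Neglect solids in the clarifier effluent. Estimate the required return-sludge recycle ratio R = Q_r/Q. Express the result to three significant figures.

Mass balance around the secondary clarifier (neglecting effluent solids): R = X / (X_r − X) = 3150 / (11900 − 3150) = 0.3600.

R ≈ 0.360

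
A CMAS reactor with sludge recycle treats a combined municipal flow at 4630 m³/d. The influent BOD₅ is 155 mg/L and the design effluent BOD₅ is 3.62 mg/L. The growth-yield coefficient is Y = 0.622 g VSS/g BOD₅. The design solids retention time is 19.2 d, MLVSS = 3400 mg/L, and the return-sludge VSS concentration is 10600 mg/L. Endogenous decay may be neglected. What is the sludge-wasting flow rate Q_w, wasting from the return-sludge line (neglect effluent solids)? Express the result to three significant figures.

Biomass mass balance (decay neglected): V·X = Y·Q·(S₀ − S)·θ_c, so V = 0.622 × 4630 × (155 − 3.62) × 19.2 / 3400 = 2462 m³.
Wasting from the return line (neglecting effluent solids): Q_w = V·X / (θ_c·X_r) = 2462 × 3400 / (19.2 × 10600) = 41.13 m³/d.

Q_w ≈ 41.1 m³/d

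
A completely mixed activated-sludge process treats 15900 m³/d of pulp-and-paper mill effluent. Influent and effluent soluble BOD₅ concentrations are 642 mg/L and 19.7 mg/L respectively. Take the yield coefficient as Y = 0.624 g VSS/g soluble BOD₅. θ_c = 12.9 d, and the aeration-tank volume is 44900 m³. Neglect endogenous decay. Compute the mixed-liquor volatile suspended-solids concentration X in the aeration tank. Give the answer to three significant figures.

From V·X = Y·Q·(S₀ − S)·θ_c (decay neglected): X = 0.624 × 15900 × (642 − 19.7) × 12.9 / 44900 = 1774 mg/L.

X ≈ 1770 mg/L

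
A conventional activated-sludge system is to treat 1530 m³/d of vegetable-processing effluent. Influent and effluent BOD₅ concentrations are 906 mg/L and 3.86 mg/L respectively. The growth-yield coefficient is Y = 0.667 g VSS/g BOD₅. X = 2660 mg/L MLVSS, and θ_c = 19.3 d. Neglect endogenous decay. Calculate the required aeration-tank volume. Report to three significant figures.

Biomass mass balance (decay neglected): V·X = Y·Q·(S₀ − S)·θ_c, so V = 0.667 × 1530 × (906 − 3.86) × 19.3 / 2660 = 6680 m³.

V ≈ 6680 m³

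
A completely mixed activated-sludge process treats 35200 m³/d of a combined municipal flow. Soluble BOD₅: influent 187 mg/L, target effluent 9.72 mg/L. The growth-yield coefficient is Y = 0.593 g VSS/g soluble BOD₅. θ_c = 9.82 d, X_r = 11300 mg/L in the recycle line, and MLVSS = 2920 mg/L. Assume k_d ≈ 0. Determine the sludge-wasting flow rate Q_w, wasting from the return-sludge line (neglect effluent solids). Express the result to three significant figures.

Biomass mass balance (decay neglected): V·X = Y·Q·(S₀ − S)·θ_c, so V = 0.593 × 35200 × (187 − 9.72) × 9.82 / 2920 = 12445 m³.
Q_w = (V·X)/(θ_c X_r) = 12445 × 2920 / (9.82 × 11300) = 327.5 m³/d.

Q_w ≈ 327 m³/d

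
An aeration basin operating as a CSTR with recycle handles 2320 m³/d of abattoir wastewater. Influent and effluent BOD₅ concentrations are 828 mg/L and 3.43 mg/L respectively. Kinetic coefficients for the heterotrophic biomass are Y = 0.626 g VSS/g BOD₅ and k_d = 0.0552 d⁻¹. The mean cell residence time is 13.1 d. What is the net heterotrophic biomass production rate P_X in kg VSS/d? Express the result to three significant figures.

Observed yield with endogenous decay: Y_obs = Y / (1 + k_d·θ_c) = 0.626 / (1 + 0.0552 × 13.1) = 0.626 / 1.723 = 0.3633 g VSS/g BOD₅.
Substrate removed = Q·(S₀ − S) = 2320 m³/d × (828 − 3.43) g/m³ = 1.91×10^6 g/d = 1913 kg/d.
P_X = Y_obs · Q(S₀ − S) = 0.3633 × 1913 = 695.0 kg VSS/d.

P_X ≈ 695 kg VSS/d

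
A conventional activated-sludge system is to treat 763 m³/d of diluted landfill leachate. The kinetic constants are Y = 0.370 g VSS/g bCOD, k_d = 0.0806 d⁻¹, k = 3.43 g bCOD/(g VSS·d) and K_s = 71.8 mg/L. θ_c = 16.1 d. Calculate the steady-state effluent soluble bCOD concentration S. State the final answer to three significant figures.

From the Monod/SRT balance for a CMAS, S = K_s·(1+k_d θ_c)/[θ_c·(Y k − k_d) − 1] = 71.8 × (1 + 0.0806 × 16.1) / [16.1 × (0.370 × 3.43 − 0.0806) − 1] = 165.0 / 18.13 = 9.097 mg/L.

S ≈ 9.10 mg/L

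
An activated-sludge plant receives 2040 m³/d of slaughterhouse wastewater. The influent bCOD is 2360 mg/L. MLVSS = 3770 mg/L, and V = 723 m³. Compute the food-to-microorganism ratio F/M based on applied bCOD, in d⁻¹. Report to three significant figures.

F/M ≈ 1.77 d⁻¹

F/M = applied load / biomass = Q·S₀/(V·X) = 2040 × 2360 / (723.0 × 3770) = 1.766 d⁻¹.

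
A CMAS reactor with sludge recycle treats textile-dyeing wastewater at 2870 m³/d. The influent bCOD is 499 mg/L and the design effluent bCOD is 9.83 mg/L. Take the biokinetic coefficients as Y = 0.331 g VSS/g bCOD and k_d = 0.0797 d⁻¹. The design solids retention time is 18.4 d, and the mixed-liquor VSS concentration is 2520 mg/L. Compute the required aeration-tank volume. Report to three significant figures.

Rearranging the biomass balance for a CMAS with decay, V = Y·Q·ΔS·θ_c / [X·(1+k_d θ_c)] = 0.331 × 2870 × (499 − 9.83) × 18.4 / [2520 × (1 + 0.0797 × 18.4)] = 8.55×10^6 / 6216 = 1376 m³.

V ≈ 1380 m³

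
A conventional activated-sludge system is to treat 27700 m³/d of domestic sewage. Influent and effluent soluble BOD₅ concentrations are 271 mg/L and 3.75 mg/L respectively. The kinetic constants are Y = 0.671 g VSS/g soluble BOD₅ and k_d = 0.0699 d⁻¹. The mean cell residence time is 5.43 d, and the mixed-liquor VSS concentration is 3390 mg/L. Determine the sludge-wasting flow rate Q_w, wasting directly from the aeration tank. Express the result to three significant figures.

Q_w ≈ 1060 m³/d

Rearranging the biomass balance for a CMAS with decay, V = Y·Q·ΔS·θ_c / [X·(1+k_d θ_c)] = 0.671 × 27700 × (271 − 3.75) × 5.43 / [3390 × (1 + 0.0699 × 5.43)] = 2.7×10^7 / 4677 = 5767 m³.
Wasting from the aeration tank: Q_w = V / θ_c = 5767 / 5.43 = 1062 m³/d.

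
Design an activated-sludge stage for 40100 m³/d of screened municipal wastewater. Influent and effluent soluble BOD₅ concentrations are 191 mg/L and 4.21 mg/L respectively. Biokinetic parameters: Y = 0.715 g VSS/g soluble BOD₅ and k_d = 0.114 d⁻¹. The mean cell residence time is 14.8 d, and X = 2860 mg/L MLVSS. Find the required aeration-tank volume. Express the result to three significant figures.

V ≈ 10300 m³

Rearranging the biomass balance for a CMAS with decay, V = Y·Q·ΔS·θ_c / [X·(1+k_d θ_c)] = 0.715 × 40100 × (191 − 4.21) × 14.8 / [2860 × (1 + 0.114 × 14.8)] = 7.93×10^7 / 7685 = 10313 m³.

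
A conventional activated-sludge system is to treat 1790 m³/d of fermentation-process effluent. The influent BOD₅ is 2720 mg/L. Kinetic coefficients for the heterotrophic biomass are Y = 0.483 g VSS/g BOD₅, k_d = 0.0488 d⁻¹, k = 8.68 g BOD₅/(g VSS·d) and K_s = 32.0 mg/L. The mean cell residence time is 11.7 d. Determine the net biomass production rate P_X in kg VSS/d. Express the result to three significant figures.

From the Monod/SRT balance for a CMAS, S = K_s·(1+k_d θ_c)/[θ_c·(Y k − k_d) − 1] = 32.0 × (1 + 0.0488 × 11.7) / [11.7 × (0.483 × 8.68 − 0.0488) − 1] = 50.27 / 47.48 = 1.059 mg/L.
Y_obs = Y / (1 + k_d θ_c) = 0.483 / (1 + 0.0488 × 11.7) = 0.483 / 1.571 = 0.3075.
Mass of BOD₅ removed per day: Q(S₀ − S) = 1790 × 2719 g/m³ = 4867 kg/d.
Net biomass production P_X = Y_obs × Q·(S₀ − S) = 0.3075 × 4867 = 1496 kg VSS/d.

P_X ≈ 1500 kg VSS/d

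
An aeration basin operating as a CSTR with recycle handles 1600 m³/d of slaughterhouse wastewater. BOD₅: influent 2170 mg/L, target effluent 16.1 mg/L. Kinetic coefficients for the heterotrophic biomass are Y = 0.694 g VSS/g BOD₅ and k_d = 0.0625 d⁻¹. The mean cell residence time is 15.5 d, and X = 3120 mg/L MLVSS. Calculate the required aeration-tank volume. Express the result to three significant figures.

Rearranging the biomass balance for a CMAS with decay, V = Y·Q·ΔS·θ_c / [X·(1+k_d θ_c)] = 0.694 × 1600 × (2170 − 16.1) × 15.5 / [3120 × (1 + 0.0625 × 15.5)] = 3.71×10^7 / 6142 = 6035 m³.

V ≈ 6040 m³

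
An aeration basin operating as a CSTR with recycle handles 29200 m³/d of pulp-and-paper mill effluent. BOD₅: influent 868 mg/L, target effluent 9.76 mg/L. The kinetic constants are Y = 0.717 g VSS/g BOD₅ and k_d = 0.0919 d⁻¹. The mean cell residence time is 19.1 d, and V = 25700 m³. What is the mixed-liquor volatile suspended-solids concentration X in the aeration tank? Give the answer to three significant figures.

X = Y·Q·ΔS·θ_c / [V·(1 + k_d θ_c)] = 0.717 × 29200 × (868 − 9.76) × 19.1 / [25700 × (1 + 0.0919 × 19.1)] = 4847 mg/L.

X ≈ 4850 mg/L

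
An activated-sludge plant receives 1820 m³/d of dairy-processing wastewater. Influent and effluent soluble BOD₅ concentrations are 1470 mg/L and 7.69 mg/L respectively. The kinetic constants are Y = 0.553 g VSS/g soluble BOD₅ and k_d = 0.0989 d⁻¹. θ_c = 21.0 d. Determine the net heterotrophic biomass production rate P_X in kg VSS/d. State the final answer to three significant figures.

P_X ≈ 478 kg VSS/d

Y_obs = Y / (1 + k_d θ_c) = 0.553 / (1 + 0.0989 × 21.0) = 0.553 / 3.077 = 0.1797.
ΔS = 1470 − 7.69 = 1462 mg/L, so the substrate removal rate is 1820 × 1462/1000 = 2661 kg soluble BOD₅/d.
Net biomass production P_X = Y_obs × Q·(S₀ − S) = 0.1797 × 2661 = 478.3 kg VSS/d.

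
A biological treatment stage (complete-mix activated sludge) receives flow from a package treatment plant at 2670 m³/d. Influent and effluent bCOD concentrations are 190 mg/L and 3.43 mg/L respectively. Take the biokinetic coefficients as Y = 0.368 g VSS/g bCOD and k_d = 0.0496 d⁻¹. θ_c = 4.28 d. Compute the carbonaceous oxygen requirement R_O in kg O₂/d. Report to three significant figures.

R_O ≈ 283 kg O₂/d

Observed yield with endogenous decay: Y_obs = Y / (1 + k_d·θ_c) = 0.368 / (1 + 0.0496 × 4.28) = 0.368 / 1.212 = 0.3036 g VSS/g bCOD.
Substrate removed = Q·(S₀ − S) = 2670 m³/d × (190 − 3.43) g/m³ = 4.98×10^5 g/d = 498.1 kg/d.
Net sludge production P_X = 0.3036 × 498.1 = 151.2 kg VSS/d.
R_O = Q·ΔS − 1.42 P_X = 498.1 − 214.7 = 283.4 kg O₂/d.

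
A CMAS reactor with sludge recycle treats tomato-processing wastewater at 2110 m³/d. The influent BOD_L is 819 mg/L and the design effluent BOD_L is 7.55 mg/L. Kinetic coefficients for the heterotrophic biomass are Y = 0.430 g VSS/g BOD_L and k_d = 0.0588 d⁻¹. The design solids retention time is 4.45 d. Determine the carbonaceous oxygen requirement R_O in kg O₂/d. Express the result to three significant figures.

R_O ≈ 884 kg O₂/d

Correct the yield for decay: Y_obs = Y/(1 + k_d θ_c) = 0.430 / (1 + 0.0588 × 4.45) = 0.430 / 1.262 = 0.3408.
Substrate removed = Q·(S₀ − S) = 2110 m³/d × (819 − 7.55) g/m³ = 1.71×10^6 g/d = 1712 kg/d.
Net sludge production P_X = 0.3408 × 1712 = 583.5 kg VSS/d.
R_O = Q·ΔS − 1.42 P_X = 1712 − 828.6 = 883.5 kg O₂/d.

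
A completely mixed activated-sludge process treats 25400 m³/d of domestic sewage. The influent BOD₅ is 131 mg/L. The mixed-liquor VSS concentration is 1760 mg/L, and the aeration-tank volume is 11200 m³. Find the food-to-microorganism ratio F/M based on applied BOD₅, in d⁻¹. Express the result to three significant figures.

F/M ≈ 0.169 d⁻¹

F/M = applied load / biomass = Q·S₀/(V·X) = 25400 × 131 / (11200 × 1760) = 0.1688 d⁻¹.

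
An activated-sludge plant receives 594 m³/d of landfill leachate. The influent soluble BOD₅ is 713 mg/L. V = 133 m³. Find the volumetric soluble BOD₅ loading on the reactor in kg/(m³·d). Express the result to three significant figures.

L_v ≈ 3.18 kg soluble BOD₅/(m³·d)

L_v = Q S₀ / V = 594 × 713 × 10⁻³ / 133.0 = 3.184 kg/(m³·d).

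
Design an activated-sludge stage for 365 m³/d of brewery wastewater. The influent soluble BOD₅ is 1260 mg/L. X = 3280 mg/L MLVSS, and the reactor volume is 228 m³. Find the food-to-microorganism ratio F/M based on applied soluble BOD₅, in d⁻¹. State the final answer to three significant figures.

F/M ≈ 0.615 d⁻¹

Food-to-microorganism ratio F/M = Q S₀ / (V X) = 365 × 1260 / (228.0 × 3280) = 0.6150 d⁻¹.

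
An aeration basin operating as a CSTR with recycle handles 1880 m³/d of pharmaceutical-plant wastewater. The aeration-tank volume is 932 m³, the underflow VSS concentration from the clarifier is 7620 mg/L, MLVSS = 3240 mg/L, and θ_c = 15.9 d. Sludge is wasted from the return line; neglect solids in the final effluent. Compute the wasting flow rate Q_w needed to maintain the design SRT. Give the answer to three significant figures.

Q_w ≈ 24.9 m³/d

Wasting from the return line (neglecting effluent solids): Q_w = V·X / (θ_c·X_r) = 932.0 × 3240 / (15.9 × 7620) = 24.92 m³/d.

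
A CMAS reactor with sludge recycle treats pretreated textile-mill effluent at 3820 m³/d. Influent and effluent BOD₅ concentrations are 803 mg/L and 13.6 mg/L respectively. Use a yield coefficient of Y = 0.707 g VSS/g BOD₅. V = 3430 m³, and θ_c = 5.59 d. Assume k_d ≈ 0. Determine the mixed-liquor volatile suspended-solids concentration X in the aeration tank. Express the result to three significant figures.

X ≈ 3470 mg/L

X = Y·Q·ΔS·θ_c / V = 0.707 × 3820 × (803 − 13.6) × 5.59 / 3430 = 3475 mg/L.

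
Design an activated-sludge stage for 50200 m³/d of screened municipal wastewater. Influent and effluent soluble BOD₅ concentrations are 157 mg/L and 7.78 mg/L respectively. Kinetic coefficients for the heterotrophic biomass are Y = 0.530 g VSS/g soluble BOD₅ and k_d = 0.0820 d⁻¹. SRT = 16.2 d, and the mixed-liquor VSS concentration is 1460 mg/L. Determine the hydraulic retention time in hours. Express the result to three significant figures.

τ ≈ 9.05 h

From the SRT design equation V = Y Q (S₀−S) θ_c / [X (1 + k_d θ_c)] = 0.530 × 50200 × (157 − 7.78) × 16.2 / [1460 × (1 + 0.0820 × 16.2)] = 6.43×10^7 / 3399 = 18920 m³.
τ = V/Q = 18920/50200 = 0.3769 d, or 9.045 h.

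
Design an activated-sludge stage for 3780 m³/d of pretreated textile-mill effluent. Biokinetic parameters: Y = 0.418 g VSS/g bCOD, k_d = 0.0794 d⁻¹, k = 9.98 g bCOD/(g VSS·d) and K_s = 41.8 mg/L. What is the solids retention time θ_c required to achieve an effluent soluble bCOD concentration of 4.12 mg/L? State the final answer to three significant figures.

θ_c ≈ 3.39 d

From 1/θ_c = Y·k·S/(K_s + S) − k_d: Y·k·S/(K_s+S) = 0.418 × 9.98 × 4.12 / (41.8 + 4.12) = 0.3743 d⁻¹.
θ_c = 1/(μ − k_d) = 1/(0.3743 − 0.0794) = 1/0.2949 = 3.391 d.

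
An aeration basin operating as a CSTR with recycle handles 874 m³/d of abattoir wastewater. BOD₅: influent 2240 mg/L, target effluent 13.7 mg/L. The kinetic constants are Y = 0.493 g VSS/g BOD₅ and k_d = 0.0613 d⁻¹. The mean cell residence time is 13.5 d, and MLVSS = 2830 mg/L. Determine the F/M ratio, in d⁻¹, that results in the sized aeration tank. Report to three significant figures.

Rearranging the biomass balance for a CMAS with decay, V = Y·Q·ΔS·θ_c / [X·(1+k_d θ_c)] = 0.493 × 874 × (2240 − 13.7) × 13.5 / [2830 × (1 + 0.0613 × 13.5)] = 1.3×10^7 / 5172 = 2504 m³.
Food-to-microorganism ratio F/M = Q S₀ / (V X) = 874 × 2240 / (2504 × 2830) = 0.2763 d⁻¹.

F/M ≈ 0.276 d⁻¹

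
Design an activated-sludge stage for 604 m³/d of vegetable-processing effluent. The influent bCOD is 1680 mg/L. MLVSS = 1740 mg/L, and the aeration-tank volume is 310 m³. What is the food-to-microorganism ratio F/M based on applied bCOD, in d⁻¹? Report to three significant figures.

F/M ≈ 1.88 d⁻¹

F/M = Q·S₀ / (V·X) = 604 × 1680 / (310.0 × 1740) = 1.881 g bCOD·(g VSS·d)⁻¹.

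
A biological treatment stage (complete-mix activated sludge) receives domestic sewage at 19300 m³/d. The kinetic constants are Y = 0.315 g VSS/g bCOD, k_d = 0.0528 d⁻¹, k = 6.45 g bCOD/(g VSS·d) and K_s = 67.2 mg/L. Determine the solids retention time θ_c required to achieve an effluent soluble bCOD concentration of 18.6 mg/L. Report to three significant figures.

θ_c ≈ 2.58 d

From 1/θ_c = Y·k·S/(K_s + S) − k_d: Y·k·S/(K_s+S) = 0.315 × 6.45 × 18.6 / (67.2 + 18.6) = 0.4404 d⁻¹.
θ_c = 1/(μ − k_d) = 1/(0.4404 − 0.0528) = 1/0.3876 = 2.580 d.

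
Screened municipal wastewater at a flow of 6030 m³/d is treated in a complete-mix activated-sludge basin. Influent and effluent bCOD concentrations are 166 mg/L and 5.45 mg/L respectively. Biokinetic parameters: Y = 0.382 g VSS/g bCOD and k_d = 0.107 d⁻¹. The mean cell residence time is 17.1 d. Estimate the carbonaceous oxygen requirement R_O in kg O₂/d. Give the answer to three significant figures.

R_O ≈ 783 kg O₂/d

Y_obs = Y / (1 + k_d θ_c) = 0.382 / (1 + 0.107 × 17.1) = 0.382 / 2.830 = 0.1350.
Q·(S₀ − S) = 6030 × (166 − 5.45) × 10⁻³ = 968.1 kg/d removed.
Biomass synthesised: P_X = Y_obs × 968.1 = 130.7 kg VSS/d.
R_O = Q·(S₀ − S) − 1.42·P_X = 968.1 − 1.42 × 130.7 = 782.5 kg O₂/d.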